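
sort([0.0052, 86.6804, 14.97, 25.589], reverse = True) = [86.6804, 25.589, 14.97, 0.0052]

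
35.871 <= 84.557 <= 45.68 False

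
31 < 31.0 False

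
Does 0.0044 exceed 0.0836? No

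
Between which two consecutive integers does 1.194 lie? 1 and 2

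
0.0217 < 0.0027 False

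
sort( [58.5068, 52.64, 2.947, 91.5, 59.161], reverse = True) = [91.5, 59.161, 58.5068, 52.64, 2.947]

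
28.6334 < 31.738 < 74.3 True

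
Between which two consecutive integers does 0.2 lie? 0 and 1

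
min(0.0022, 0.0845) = 0.0022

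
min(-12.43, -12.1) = -12.43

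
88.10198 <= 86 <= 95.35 False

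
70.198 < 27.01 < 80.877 False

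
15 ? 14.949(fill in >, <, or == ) >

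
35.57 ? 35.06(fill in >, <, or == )>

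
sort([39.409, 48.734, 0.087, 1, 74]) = [0.087, 1, 39.409, 48.734, 74]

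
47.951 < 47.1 False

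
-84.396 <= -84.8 False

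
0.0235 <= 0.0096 False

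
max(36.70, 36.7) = 36.7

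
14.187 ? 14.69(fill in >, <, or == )<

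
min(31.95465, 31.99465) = 31.95465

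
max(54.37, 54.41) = 54.41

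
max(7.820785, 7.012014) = 7.820785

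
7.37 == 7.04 False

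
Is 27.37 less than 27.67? Yes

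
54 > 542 False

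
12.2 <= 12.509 True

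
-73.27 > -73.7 True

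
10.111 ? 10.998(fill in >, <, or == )<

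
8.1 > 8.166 False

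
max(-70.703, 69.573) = 69.573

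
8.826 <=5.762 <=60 False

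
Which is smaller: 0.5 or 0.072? 0.072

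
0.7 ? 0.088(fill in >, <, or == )>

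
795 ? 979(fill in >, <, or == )<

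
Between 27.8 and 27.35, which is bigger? 27.8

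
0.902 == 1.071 False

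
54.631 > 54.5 True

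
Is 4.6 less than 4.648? Yes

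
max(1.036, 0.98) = 1.036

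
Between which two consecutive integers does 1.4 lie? 1 and 2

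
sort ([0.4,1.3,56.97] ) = [0.4,1.3,56.97]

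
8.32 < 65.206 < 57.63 False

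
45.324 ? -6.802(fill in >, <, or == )>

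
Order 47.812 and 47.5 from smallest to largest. 47.5, 47.812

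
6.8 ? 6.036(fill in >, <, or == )>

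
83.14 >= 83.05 True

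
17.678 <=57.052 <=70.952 True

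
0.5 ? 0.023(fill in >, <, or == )>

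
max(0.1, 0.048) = 0.1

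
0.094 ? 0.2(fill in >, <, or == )<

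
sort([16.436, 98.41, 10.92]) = [10.92, 16.436, 98.41]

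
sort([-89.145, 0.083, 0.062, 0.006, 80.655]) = [-89.145, 0.006, 0.062, 0.083, 80.655]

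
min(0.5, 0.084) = 0.084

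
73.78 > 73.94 False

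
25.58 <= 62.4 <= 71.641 True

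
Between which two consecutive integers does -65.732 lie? -66 and -65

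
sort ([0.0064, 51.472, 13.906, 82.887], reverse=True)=[82.887, 51.472, 13.906, 0.0064]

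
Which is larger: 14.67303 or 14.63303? 14.67303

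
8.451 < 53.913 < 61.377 True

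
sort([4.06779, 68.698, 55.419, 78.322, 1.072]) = [1.072, 4.06779, 55.419, 68.698, 78.322]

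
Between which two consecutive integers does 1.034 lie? 1 and 2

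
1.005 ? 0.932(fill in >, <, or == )>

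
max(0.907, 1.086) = 1.086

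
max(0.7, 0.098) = 0.7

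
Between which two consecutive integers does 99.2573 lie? 99 and 100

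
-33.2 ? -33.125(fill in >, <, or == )<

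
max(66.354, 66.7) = 66.7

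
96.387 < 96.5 True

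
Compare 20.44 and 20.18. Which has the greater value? 20.44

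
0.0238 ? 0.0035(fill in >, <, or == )>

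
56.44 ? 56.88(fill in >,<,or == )<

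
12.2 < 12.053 False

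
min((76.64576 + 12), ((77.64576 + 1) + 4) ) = 82.64576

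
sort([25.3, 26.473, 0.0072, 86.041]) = [0.0072, 25.3, 26.473, 86.041]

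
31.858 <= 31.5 False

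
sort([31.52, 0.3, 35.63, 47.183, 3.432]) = [0.3, 3.432, 31.52, 35.63, 47.183]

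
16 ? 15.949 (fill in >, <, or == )>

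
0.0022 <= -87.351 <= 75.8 False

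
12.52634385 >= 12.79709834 False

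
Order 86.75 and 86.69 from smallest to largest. 86.69, 86.75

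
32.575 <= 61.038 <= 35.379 False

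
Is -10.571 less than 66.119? Yes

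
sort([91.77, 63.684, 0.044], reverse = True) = [91.77, 63.684, 0.044]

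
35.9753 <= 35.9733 False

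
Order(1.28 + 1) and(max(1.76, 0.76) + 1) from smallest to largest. (1.28 + 1), (max(1.76, 0.76) + 1)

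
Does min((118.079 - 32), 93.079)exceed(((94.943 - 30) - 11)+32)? Yes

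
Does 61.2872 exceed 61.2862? Yes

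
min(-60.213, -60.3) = -60.3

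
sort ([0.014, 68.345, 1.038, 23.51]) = [0.014, 1.038, 23.51, 68.345]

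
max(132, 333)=333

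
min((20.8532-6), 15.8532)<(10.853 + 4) False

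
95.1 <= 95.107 True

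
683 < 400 False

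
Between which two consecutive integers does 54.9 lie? 54 and 55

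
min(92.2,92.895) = 92.2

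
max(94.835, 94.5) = 94.835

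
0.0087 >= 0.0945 False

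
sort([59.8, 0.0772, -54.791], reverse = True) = [59.8, 0.0772, -54.791]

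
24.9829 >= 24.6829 True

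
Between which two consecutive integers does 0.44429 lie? 0 and 1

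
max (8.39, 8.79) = 8.79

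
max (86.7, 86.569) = 86.7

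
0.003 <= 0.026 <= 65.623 True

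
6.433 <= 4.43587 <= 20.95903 False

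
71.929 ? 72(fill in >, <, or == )<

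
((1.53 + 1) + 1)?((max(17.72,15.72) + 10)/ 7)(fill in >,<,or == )<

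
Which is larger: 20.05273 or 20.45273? 20.45273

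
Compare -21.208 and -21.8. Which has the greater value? -21.208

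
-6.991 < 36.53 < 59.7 True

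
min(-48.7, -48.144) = -48.7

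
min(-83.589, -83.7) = -83.7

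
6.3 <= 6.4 True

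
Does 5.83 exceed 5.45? Yes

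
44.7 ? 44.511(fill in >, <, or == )>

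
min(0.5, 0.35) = 0.35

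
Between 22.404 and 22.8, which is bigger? 22.8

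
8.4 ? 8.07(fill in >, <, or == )>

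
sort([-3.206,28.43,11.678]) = [-3.206,11.678,28.43]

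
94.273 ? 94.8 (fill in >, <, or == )<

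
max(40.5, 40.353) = 40.5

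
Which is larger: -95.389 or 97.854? 97.854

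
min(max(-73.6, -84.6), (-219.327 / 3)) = -73.6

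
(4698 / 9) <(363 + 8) False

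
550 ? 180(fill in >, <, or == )>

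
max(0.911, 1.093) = 1.093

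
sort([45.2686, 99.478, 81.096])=[45.2686, 81.096, 99.478]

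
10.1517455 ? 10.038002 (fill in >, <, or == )>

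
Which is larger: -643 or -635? -635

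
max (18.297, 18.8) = 18.8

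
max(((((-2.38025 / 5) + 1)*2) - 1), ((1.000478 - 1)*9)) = 0.0479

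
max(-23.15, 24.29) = 24.29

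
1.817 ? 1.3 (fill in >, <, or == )>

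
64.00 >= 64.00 True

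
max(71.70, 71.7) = 71.7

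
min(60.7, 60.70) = 60.7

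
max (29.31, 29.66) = 29.66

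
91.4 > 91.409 False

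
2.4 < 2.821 True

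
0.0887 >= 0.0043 True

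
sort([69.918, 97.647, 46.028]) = [46.028, 69.918, 97.647]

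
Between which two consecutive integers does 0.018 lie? 0 and 1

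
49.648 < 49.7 True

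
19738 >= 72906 False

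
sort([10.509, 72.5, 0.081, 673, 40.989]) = [0.081, 10.509, 40.989, 72.5, 673]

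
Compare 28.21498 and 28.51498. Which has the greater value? 28.51498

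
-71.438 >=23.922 False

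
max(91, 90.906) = 91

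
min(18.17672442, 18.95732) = 18.17672442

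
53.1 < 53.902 True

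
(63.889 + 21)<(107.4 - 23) False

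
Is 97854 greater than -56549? Yes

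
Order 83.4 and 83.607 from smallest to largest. 83.4,83.607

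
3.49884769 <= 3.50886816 True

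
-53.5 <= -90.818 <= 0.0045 False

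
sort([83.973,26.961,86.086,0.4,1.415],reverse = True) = [86.086,83.973,26.961,1.415,0.4]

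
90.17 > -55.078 True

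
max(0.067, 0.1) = 0.1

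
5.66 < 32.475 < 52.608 True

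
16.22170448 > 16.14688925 True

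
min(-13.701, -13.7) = -13.701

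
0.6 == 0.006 False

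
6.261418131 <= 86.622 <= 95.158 True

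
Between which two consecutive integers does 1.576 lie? 1 and 2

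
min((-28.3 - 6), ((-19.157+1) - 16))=-34.3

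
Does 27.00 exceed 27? No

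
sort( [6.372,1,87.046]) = [1,6.372,87.046]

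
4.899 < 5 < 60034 True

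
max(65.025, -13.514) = 65.025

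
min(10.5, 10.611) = 10.5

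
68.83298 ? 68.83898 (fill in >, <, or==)<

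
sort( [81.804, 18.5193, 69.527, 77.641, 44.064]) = [18.5193, 44.064, 69.527, 77.641, 81.804]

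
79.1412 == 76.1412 False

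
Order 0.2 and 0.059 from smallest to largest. 0.059, 0.2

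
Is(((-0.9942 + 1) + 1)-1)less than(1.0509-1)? Yes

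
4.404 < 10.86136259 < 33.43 True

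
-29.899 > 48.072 False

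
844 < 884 True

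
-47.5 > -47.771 True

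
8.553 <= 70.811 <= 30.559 False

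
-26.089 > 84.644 False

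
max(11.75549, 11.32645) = 11.75549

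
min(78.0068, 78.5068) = 78.0068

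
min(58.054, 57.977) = 57.977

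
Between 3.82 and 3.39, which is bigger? 3.82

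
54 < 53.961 False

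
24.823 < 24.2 False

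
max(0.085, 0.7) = 0.7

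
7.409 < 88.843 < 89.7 True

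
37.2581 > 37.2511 True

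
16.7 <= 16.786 True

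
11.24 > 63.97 False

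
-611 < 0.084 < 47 True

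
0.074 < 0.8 True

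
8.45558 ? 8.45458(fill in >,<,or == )>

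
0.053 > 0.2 False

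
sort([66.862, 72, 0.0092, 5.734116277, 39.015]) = [0.0092, 5.734116277, 39.015, 66.862, 72]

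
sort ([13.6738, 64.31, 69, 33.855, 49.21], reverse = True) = [69, 64.31, 49.21, 33.855, 13.6738]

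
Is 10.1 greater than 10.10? No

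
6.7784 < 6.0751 False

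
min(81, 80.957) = 80.957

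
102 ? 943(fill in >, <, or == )<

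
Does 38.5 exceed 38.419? Yes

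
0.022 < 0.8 True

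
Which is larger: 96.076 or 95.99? 96.076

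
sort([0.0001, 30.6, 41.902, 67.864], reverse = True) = [67.864, 41.902, 30.6, 0.0001]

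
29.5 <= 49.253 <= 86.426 True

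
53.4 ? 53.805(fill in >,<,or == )<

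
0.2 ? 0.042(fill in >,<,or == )>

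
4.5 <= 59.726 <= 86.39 True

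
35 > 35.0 False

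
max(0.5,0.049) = 0.5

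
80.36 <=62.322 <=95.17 False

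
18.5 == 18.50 True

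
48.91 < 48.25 False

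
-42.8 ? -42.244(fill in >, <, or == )<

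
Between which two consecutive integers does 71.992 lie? 71 and 72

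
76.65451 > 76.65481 False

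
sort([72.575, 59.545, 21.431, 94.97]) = [21.431, 59.545, 72.575, 94.97]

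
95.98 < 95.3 False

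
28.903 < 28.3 False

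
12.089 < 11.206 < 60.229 False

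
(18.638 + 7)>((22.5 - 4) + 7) True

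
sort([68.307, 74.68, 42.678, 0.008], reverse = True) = [74.68, 68.307, 42.678, 0.008]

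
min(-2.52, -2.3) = -2.52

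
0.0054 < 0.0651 True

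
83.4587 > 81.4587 True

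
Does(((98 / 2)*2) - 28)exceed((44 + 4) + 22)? No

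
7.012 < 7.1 True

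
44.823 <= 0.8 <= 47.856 False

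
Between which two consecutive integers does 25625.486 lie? 25625 and 25626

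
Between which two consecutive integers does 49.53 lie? 49 and 50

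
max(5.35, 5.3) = 5.35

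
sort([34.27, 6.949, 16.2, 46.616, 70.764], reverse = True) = [70.764, 46.616, 34.27, 16.2, 6.949]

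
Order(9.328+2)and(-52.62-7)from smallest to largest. (-52.62-7),(9.328+2)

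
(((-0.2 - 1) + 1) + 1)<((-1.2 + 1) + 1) False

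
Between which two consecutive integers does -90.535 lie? -91 and -90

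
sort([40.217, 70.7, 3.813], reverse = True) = [70.7, 40.217, 3.813]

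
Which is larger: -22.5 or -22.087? -22.087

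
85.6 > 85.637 False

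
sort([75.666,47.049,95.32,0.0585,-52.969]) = [-52.969,0.0585,47.049,75.666,95.32]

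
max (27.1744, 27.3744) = 27.3744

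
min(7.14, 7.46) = 7.14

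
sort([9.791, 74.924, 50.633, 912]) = [9.791, 50.633, 74.924, 912]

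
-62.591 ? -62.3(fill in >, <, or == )<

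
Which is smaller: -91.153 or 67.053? -91.153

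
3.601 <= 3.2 False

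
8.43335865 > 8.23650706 True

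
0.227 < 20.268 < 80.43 True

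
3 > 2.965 True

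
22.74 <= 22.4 False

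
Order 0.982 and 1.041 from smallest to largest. 0.982, 1.041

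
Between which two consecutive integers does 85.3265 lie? 85 and 86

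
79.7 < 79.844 True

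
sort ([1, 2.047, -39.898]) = [-39.898, 1, 2.047]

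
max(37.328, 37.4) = 37.4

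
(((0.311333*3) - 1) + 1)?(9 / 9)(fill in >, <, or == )<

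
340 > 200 True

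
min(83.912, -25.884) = -25.884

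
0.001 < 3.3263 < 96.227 True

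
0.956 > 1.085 False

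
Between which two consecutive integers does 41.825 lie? 41 and 42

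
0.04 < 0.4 True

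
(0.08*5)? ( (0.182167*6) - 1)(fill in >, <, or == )>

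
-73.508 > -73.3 False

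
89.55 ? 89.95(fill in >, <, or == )<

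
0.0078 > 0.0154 False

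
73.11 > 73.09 True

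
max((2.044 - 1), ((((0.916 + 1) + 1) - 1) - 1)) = 1.044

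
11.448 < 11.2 False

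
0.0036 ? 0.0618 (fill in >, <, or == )<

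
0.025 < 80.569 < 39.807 False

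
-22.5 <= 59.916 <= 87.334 True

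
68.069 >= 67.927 True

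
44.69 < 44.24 False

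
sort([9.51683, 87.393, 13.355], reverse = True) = [87.393, 13.355, 9.51683]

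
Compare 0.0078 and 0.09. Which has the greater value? 0.09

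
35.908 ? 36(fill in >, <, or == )<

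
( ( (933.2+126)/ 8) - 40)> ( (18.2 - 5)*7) False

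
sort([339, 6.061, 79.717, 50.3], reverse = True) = [339, 79.717, 50.3, 6.061]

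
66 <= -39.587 False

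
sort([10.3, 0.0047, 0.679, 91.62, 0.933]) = [0.0047, 0.679, 0.933, 10.3, 91.62]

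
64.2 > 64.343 False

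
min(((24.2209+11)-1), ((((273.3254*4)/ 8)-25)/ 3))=34.2209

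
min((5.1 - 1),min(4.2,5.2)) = 4.1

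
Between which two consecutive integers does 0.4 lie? 0 and 1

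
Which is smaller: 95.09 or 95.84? 95.09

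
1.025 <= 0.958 False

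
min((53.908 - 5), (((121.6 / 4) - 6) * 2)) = 48.8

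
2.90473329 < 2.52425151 False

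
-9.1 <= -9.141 False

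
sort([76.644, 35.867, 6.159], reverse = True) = [76.644, 35.867, 6.159]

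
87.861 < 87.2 False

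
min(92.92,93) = 92.92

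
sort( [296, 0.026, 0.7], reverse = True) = [296, 0.7, 0.026]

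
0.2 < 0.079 False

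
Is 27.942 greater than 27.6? Yes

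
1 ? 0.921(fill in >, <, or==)>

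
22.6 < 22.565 False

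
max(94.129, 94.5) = 94.5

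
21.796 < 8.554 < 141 False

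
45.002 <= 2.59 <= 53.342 False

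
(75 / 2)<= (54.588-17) True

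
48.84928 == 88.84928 False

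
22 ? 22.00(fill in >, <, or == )==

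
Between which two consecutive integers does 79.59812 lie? 79 and 80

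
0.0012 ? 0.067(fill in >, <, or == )<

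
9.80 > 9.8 False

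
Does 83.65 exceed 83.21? Yes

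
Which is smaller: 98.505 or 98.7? 98.505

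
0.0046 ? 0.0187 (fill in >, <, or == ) <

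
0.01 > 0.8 False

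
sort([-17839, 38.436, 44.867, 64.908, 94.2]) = [-17839, 38.436, 44.867, 64.908, 94.2]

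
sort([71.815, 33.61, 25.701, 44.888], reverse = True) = [71.815, 44.888, 33.61, 25.701]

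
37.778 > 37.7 True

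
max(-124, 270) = 270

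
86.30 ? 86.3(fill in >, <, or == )==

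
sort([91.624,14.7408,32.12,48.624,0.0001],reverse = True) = [91.624,48.624,32.12,14.7408,0.0001]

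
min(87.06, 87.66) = 87.06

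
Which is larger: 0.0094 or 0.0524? 0.0524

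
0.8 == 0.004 False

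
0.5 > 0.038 True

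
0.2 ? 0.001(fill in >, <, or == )>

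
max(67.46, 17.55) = 67.46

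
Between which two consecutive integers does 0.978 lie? 0 and 1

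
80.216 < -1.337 False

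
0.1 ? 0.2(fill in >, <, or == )<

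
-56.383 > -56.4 True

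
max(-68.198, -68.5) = -68.198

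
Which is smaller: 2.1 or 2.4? 2.1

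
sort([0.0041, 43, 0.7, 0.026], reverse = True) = [43, 0.7, 0.026, 0.0041]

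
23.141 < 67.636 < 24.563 False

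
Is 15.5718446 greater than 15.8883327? No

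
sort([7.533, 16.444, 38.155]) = [7.533, 16.444, 38.155]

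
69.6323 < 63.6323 False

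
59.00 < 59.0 False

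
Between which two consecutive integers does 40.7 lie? 40 and 41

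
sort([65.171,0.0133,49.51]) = [0.0133,49.51,65.171]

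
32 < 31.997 False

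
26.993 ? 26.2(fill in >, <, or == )>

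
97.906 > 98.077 False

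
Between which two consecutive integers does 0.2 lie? 0 and 1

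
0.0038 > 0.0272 False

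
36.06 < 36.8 True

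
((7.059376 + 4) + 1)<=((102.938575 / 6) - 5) True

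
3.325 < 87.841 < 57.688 False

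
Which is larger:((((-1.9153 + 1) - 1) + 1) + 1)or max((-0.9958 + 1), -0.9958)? ((((-1.9153 + 1) - 1) + 1) + 1)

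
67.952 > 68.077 False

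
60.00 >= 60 True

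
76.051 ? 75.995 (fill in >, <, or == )>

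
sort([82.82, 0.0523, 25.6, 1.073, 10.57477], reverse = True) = [82.82, 25.6, 10.57477, 1.073, 0.0523]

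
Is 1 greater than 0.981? Yes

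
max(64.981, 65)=65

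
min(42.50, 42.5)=42.50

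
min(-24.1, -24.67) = -24.67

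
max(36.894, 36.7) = 36.894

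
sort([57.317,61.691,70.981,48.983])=[48.983,57.317,61.691,70.981]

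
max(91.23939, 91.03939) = 91.23939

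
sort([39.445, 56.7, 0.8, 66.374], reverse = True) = [66.374, 56.7, 39.445, 0.8]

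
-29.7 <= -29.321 True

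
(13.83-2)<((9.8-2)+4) False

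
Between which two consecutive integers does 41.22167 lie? 41 and 42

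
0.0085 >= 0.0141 False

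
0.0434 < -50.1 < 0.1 False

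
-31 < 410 True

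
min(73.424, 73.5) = 73.424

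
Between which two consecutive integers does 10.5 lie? 10 and 11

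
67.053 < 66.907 False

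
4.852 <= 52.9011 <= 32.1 False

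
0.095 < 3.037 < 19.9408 True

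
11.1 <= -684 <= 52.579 False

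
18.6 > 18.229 True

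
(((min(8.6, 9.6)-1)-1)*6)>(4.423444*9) False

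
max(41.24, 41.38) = 41.38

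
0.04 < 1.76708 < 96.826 True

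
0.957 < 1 True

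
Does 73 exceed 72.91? Yes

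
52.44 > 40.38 True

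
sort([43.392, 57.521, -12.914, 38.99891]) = [-12.914, 38.99891, 43.392, 57.521]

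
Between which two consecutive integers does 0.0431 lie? 0 and 1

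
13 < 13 False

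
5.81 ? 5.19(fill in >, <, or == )>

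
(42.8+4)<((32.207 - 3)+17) False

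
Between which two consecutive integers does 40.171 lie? 40 and 41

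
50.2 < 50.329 True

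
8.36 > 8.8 False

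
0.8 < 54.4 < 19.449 False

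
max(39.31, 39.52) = 39.52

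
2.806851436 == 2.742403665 False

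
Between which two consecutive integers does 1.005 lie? 1 and 2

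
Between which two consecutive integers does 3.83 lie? 3 and 4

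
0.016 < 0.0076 False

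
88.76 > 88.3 True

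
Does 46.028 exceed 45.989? Yes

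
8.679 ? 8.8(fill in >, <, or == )<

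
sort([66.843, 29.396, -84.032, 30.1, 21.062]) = [-84.032, 21.062, 29.396, 30.1, 66.843]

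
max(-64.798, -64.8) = -64.798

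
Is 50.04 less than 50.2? Yes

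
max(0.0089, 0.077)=0.077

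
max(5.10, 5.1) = 5.1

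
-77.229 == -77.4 False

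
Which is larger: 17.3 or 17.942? 17.942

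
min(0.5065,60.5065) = 0.5065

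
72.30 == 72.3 True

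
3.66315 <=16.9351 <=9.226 False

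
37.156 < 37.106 False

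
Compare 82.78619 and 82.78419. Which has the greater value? 82.78619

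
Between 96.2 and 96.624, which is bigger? 96.624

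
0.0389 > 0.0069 True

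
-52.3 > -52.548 True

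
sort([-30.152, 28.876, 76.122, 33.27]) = [-30.152, 28.876, 33.27, 76.122]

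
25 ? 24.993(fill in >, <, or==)>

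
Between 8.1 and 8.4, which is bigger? 8.4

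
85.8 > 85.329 True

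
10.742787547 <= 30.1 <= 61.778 True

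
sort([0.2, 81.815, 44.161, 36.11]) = [0.2, 36.11, 44.161, 81.815]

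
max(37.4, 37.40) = 37.40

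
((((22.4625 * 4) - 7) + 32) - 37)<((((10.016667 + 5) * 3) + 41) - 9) False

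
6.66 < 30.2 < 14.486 False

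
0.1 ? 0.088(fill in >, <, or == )>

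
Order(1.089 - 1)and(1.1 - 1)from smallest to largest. (1.089 - 1), (1.1 - 1)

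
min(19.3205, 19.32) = 19.32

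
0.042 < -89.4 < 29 False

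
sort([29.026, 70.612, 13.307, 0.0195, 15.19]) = [0.0195, 13.307, 15.19, 29.026, 70.612]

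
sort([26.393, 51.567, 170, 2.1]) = [2.1, 26.393, 51.567, 170]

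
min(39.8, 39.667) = 39.667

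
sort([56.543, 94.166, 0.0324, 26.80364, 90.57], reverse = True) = [94.166, 90.57, 56.543, 26.80364, 0.0324]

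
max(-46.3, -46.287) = -46.287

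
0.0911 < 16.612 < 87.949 True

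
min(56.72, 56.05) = 56.05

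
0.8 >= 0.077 True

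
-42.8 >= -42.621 False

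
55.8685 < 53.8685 False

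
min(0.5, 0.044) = 0.044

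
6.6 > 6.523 True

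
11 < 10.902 False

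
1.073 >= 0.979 True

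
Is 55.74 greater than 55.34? Yes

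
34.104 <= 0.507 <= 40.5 False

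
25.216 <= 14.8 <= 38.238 False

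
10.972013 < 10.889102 False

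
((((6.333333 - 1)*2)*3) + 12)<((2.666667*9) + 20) True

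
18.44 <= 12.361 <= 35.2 False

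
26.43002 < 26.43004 True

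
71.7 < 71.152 False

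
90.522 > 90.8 False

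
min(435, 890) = 435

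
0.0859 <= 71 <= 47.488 False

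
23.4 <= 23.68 True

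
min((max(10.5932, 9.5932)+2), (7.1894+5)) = 12.1894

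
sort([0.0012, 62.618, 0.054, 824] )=[0.0012, 0.054, 62.618, 824]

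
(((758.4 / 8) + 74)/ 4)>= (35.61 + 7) False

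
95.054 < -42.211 False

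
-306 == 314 False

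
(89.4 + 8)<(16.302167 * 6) True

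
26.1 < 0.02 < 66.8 False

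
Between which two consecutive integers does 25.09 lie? 25 and 26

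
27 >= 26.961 True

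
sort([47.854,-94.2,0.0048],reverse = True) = [47.854,0.0048,-94.2]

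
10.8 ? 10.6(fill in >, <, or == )>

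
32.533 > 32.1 True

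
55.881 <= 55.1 False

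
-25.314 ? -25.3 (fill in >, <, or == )<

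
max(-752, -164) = -164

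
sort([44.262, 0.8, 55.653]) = [0.8, 44.262, 55.653]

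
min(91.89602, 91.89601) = 91.89601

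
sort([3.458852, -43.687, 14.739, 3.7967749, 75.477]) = [-43.687, 3.458852, 3.7967749, 14.739, 75.477]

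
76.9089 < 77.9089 True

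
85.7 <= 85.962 True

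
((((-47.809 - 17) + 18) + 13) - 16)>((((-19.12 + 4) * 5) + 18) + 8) False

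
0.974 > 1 False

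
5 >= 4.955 True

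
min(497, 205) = 205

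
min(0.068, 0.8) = 0.068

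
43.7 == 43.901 False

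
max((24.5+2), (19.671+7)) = 26.671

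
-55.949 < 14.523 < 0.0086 False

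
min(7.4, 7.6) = 7.4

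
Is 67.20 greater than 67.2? No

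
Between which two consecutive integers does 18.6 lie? 18 and 19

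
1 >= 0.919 True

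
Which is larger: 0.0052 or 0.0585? 0.0585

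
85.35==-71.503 False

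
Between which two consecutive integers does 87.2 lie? 87 and 88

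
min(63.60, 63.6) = 63.60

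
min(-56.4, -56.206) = -56.4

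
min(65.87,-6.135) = -6.135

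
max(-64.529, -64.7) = -64.529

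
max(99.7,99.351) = 99.7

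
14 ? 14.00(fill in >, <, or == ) ==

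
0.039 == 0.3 False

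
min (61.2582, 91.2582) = 61.2582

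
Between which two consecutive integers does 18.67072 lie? 18 and 19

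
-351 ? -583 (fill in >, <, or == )>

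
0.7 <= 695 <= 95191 True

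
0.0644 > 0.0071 True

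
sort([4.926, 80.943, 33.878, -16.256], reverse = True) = [80.943, 33.878, 4.926, -16.256]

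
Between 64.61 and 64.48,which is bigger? 64.61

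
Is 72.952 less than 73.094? Yes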